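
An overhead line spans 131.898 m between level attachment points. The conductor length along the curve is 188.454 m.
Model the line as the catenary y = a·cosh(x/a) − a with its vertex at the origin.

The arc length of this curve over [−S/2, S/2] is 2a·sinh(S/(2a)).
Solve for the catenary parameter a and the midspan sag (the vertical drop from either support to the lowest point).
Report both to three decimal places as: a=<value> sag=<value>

a=43.537 sag=60.262

seed: a₀ = √(S³/(24(L−S))) = √(131.898³/(24·56.556)) = 41.116141
iter 1: u=1.603969  f(a)=+7.737e+00  f'(a)=-3.527e+00  a ← 41.116141 − (+7.737e+00/-3.527e+00) = 43.309796
iter 2: u=1.522727  f(a)=+6.623e-01  f'(a)=-2.947e+00  a ← 43.309796 − (+6.623e-01/-2.947e+00) = 43.534559
iter 3: u=1.514865  f(a)=+5.858e-03  f'(a)=-2.895e+00  a ← 43.534559 − (+5.858e-03/-2.895e+00) = 43.536583
iter 4: u=1.514795  f(a)=+4.671e-07  f'(a)=-2.894e+00  a ← 43.536583 − (+4.671e-07/-2.894e+00) = 43.536583
iter 5: u=1.514795  f(a)=+2.842e-14  f'(a)=-2.894e+00  a ← 43.536583 − (+2.842e-14/-2.894e+00) = 43.536583
converged: |Δa| < 1e-12 after 5 iterations
sag = a·(cosh(S/(2a)) − 1) = 43.536583·(cosh(1.514795) − 1) = 60.262076
T_max/T_min = cosh(S/(2a)) = 2.384171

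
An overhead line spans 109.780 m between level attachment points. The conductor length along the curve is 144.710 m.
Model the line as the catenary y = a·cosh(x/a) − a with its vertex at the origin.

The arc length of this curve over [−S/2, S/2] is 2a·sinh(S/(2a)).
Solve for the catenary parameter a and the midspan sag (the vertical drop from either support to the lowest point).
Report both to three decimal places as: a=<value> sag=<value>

a=41.499 sag=41.912

seed: a₀ = √(S³/(24(L−S))) = √(109.780³/(24·34.930)) = 39.726465
iter 1: u=1.381699  f(a)=+3.490e+00  f'(a)=-2.118e+00  a ← 39.726465 − (+3.490e+00/-2.118e+00) = 41.374216
iter 2: u=1.326672  f(a)=+2.289e-01  f'(a)=-1.848e+00  a ← 41.374216 − (+2.289e-01/-1.848e+00) = 41.498035
iter 3: u=1.322713  f(a)=+1.137e-03  f'(a)=-1.830e+00  a ← 41.498035 − (+1.137e-03/-1.830e+00) = 41.498656
iter 4: u=1.322693  f(a)=+2.838e-08  f'(a)=-1.830e+00  a ← 41.498656 − (+2.838e-08/-1.830e+00) = 41.498656
iter 5: u=1.322693  f(a)=+2.842e-14  f'(a)=-1.830e+00  a ← 41.498656 − (+2.842e-14/-1.830e+00) = 41.498656
converged: |Δa| < 1e-12 after 5 iterations
sag = a·(cosh(S/(2a)) − 1) = 41.498656·(cosh(1.322693) − 1) = 41.912281
T_max/T_min = cosh(S/(2a)) = 2.009967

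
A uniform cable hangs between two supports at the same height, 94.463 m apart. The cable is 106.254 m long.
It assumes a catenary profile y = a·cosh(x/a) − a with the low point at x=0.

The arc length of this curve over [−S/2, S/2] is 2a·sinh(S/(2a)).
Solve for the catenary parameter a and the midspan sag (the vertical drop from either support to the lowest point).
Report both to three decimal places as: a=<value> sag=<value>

seed: a₀ = √(S³/(24(L−S))) = √(94.463³/(24·11.791)) = 54.577251
iter 1: u=0.865406  f(a)=+4.495e-01  f'(a)=-4.653e-01  a ← 54.577251 − (+4.495e-01/-4.653e-01) = 55.543219
iter 2: u=0.850356  f(a)=+1.221e-02  f'(a)=-4.403e-01  a ← 55.543219 − (+1.221e-02/-4.403e-01) = 55.570949
iter 3: u=0.849932  f(a)=+9.570e-06  f'(a)=-4.397e-01  a ← 55.570949 − (+9.570e-06/-4.397e-01) = 55.570971
iter 4: u=0.849931  f(a)=+5.898e-12  f'(a)=-4.397e-01  a ← 55.570971 − (+5.898e-12/-4.397e-01) = 55.570971
converged: |Δa| < 1e-12 after 4 iterations
sag = a·(cosh(S/(2a)) − 1) = 55.570971·(cosh(0.849931) − 1) = 21.309527
T_max/T_min = cosh(S/(2a)) = 1.383465

a=55.571 sag=21.310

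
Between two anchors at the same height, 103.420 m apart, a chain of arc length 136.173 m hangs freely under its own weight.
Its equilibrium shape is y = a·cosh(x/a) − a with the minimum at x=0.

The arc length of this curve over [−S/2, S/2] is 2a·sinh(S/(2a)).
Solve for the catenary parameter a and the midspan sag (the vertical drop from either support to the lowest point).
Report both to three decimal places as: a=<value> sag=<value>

a=39.179 sag=39.375

seed: a₀ = √(S³/(24(L−S))) = √(103.420³/(24·32.753)) = 37.512468
iter 1: u=1.378475  f(a)=+3.256e+00  f'(a)=-2.101e+00  a ← 37.512468 − (+3.256e+00/-2.101e+00) = 39.062115
iter 2: u=1.323789  f(a)=+2.127e-01  f'(a)=-1.835e+00  a ← 39.062115 − (+2.127e-01/-1.835e+00) = 39.177999
iter 3: u=1.319873  f(a)=+1.047e-03  f'(a)=-1.817e+00  a ← 39.177999 − (+1.047e-03/-1.817e+00) = 39.178575
iter 4: u=1.319854  f(a)=+2.566e-08  f'(a)=-1.817e+00  a ← 39.178575 − (+2.566e-08/-1.817e+00) = 39.178575
iter 5: u=1.319854  f(a)=+0.000e+00  f'(a)=-1.817e+00  a ← 39.178575 − (+0.000e+00/-1.817e+00) = 39.178575
converged: |Δa| < 1e-12 after 5 iterations
sag = a·(cosh(S/(2a)) − 1) = 39.178575·(cosh(1.319854) − 1) = 39.375433
T_max/T_min = cosh(S/(2a)) = 2.005025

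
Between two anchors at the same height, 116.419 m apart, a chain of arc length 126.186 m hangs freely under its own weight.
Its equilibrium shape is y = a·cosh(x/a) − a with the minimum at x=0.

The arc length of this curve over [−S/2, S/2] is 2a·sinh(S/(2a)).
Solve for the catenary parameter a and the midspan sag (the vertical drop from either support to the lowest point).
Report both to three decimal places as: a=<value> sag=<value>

seed: a₀ = √(S³/(24(L−S))) = √(116.419³/(24·9.767)) = 82.044521
iter 1: u=0.709487  f(a)=+2.488e-01  f'(a)=-2.503e-01  a ← 82.044521 − (+2.488e-01/-2.503e-01) = 83.038511
iter 2: u=0.700994  f(a)=+4.594e-03  f'(a)=-2.411e-01  a ← 83.038511 − (+4.594e-03/-2.411e-01) = 83.057561
iter 3: u=0.700833  f(a)=+1.631e-06  f'(a)=-2.410e-01  a ← 83.057561 − (+1.631e-06/-2.410e-01) = 83.057568
iter 4: u=0.700833  f(a)=+2.416e-13  f'(a)=-2.410e-01  a ← 83.057568 − (+2.416e-13/-2.410e-01) = 83.057568
converged: |Δa| < 1e-12 after 4 iterations
sag = a·(cosh(S/(2a)) − 1) = 83.057568·(cosh(0.700833) − 1) = 21.246249
T_max/T_min = cosh(S/(2a)) = 1.255801

a=83.058 sag=21.246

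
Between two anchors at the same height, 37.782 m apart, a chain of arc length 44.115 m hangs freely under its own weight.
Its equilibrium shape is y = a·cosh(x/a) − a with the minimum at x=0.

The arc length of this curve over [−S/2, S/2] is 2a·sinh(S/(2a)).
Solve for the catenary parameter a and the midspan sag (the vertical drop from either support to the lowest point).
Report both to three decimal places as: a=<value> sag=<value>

seed: a₀ = √(S³/(24(L−S))) = √(37.782³/(24·6.333)) = 18.837230
iter 1: u=1.002854  f(a)=+3.262e-01  f'(a)=-7.425e-01  a ← 18.837230 − (+3.262e-01/-7.425e-01) = 19.276554
iter 2: u=0.979999  f(a)=+1.176e-02  f'(a)=-6.898e-01  a ← 19.276554 − (+1.176e-02/-6.898e-01) = 19.293602
iter 3: u=0.979133  f(a)=+1.655e-05  f'(a)=-6.879e-01  a ← 19.293602 − (+1.655e-05/-6.879e-01) = 19.293626
iter 4: u=0.979132  f(a)=+3.291e-11  f'(a)=-6.879e-01  a ← 19.293626 − (+3.291e-11/-6.879e-01) = 19.293626
iter 5: u=0.979132  f(a)=-7.105e-15  f'(a)=-6.879e-01  a ← 19.293626 − (-7.105e-15/-6.879e-01) = 19.293626
converged: |Δa| < 1e-12 after 5 iterations
sag = a·(cosh(S/(2a)) − 1) = 19.293626·(cosh(0.979132) − 1) = 10.011276
T_max/T_min = cosh(S/(2a)) = 1.518890

a=19.294 sag=10.011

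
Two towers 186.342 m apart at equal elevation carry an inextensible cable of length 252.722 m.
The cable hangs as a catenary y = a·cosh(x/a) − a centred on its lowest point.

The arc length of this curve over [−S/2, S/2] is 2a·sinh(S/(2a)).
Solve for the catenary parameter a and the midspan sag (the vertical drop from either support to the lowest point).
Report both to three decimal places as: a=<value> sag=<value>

seed: a₀ = √(S³/(24(L−S))) = √(186.342³/(24·66.380)) = 63.729701
iter 1: u=1.461971  f(a)=+7.466e+00  f'(a)=-2.564e+00  a ← 63.729701 − (+7.466e+00/-2.564e+00) = 66.641733
iter 2: u=1.398088  f(a)=+5.422e-01  f'(a)=-2.204e+00  a ← 66.641733 − (+5.422e-01/-2.204e+00) = 66.887773
iter 3: u=1.392945  f(a)=+3.355e-03  f'(a)=-2.177e+00  a ← 66.887773 − (+3.355e-03/-2.177e+00) = 66.889314
iter 4: u=1.392913  f(a)=+1.302e-07  f'(a)=-2.176e+00  a ← 66.889314 − (+1.302e-07/-2.176e+00) = 66.889314
iter 5: u=1.392913  f(a)=-2.842e-14  f'(a)=-2.176e+00  a ← 66.889314 − (-2.842e-14/-2.176e+00) = 66.889314
converged: |Δa| < 1e-12 after 5 iterations
sag = a·(cosh(S/(2a)) − 1) = 66.889314·(cosh(1.392913) − 1) = 76.083700
T_max/T_min = cosh(S/(2a)) = 2.137457

a=66.889 sag=76.084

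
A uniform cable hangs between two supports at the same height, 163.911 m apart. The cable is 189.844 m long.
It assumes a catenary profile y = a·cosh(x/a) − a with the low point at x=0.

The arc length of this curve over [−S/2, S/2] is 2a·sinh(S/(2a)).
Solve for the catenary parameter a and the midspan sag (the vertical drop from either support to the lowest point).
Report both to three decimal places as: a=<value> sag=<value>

a=86.044 sag=42.072

seed: a₀ = √(S³/(24(L−S))) = √(163.911³/(24·25.933)) = 84.116298
iter 1: u=0.974312  f(a)=+1.259e+00  f'(a)=-6.772e-01  a ← 84.116298 − (+1.259e+00/-6.772e-01) = 85.975674
iter 2: u=0.953241  f(a)=+4.296e-02  f'(a)=-6.317e-01  a ← 85.975674 − (+4.296e-02/-6.317e-01) = 86.043683
iter 3: u=0.952487  f(a)=+5.392e-05  f'(a)=-6.301e-01  a ← 86.043683 − (+5.392e-05/-6.301e-01) = 86.043769
iter 4: u=0.952486  f(a)=+8.521e-11  f'(a)=-6.301e-01  a ← 86.043769 − (+8.521e-11/-6.301e-01) = 86.043769
iter 5: u=0.952486  f(a)=+0.000e+00  f'(a)=-6.301e-01  a ← 86.043769 − (+0.000e+00/-6.301e-01) = 86.043769
converged: |Δa| < 1e-12 after 5 iterations
sag = a·(cosh(S/(2a)) − 1) = 86.043769·(cosh(0.952486) − 1) = 42.072258
T_max/T_min = cosh(S/(2a)) = 1.488963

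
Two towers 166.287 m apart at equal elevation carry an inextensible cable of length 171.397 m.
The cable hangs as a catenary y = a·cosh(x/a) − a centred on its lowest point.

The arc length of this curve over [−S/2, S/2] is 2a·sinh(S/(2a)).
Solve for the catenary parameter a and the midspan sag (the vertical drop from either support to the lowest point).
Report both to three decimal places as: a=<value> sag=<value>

a=194.516 sag=18.042

seed: a₀ = √(S³/(24(L−S))) = √(166.287³/(24·5.110)) = 193.629434
iter 1: u=0.429395  f(a)=+4.732e-02  f'(a)=-5.376e-02  a ← 193.629434 − (+4.732e-02/-5.376e-02) = 194.509562
iter 2: u=0.427452  f(a)=+3.246e-04  f'(a)=-5.303e-02  a ← 194.509562 − (+3.246e-04/-5.303e-02) = 194.515683
iter 3: u=0.427439  f(a)=+1.550e-08  f'(a)=-5.302e-02  a ← 194.515683 − (+1.550e-08/-5.302e-02) = 194.515683
iter 4: u=0.427439  f(a)=-2.842e-14  f'(a)=-5.302e-02  a ← 194.515683 − (-2.842e-14/-5.302e-02) = 194.515683
converged: |Δa| < 1e-12 after 4 iterations
sag = a·(cosh(S/(2a)) − 1) = 194.515683·(cosh(0.427439) − 1) = 18.041565
T_max/T_min = cosh(S/(2a)) = 1.092751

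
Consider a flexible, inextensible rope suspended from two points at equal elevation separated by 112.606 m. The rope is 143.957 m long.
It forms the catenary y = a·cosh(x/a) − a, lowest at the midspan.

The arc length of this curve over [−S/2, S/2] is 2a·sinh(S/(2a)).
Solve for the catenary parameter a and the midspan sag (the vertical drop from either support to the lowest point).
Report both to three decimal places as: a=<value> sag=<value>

seed: a₀ = √(S³/(24(L−S))) = √(112.606³/(24·31.351)) = 43.562318
iter 1: u=1.292470  f(a)=+2.725e+00  f'(a)=-1.695e+00  a ← 43.562318 − (+2.725e+00/-1.695e+00) = 45.170460
iter 2: u=1.246456  f(a)=+1.582e-01  f'(a)=-1.503e+00  a ← 45.170460 − (+1.582e-01/-1.503e+00) = 45.275692
iter 3: u=1.243559  f(a)=+6.055e-04  f'(a)=-1.492e+00  a ← 45.275692 − (+6.055e-04/-1.492e+00) = 45.276098
iter 4: u=1.243548  f(a)=+8.948e-09  f'(a)=-1.492e+00  a ← 45.276098 − (+8.948e-09/-1.492e+00) = 45.276098
iter 5: u=1.243548  f(a)=-2.842e-14  f'(a)=-1.492e+00  a ← 45.276098 − (-2.842e-14/-1.492e+00) = 45.276098
converged: |Δa| < 1e-12 after 5 iterations
sag = a·(cosh(S/(2a)) − 1) = 45.276098·(cosh(1.243548) − 1) = 39.758186
T_max/T_min = cosh(S/(2a)) = 1.878127

a=45.276 sag=39.758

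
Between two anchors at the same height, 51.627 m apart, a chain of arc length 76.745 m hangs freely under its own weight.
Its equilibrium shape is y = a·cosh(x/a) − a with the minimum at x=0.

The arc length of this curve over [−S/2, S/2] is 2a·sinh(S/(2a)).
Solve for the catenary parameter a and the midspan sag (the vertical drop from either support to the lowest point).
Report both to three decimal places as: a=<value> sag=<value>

a=16.107 sag=25.509

seed: a₀ = √(S³/(24(L−S))) = √(51.627³/(24·25.118)) = 15.108355
iter 1: u=1.708558  f(a)=+3.932e+00  f'(a)=-4.403e+00  a ← 15.108355 − (+3.932e+00/-4.403e+00) = 16.001388
iter 2: u=1.613204  f(a)=+3.756e-01  f'(a)=-3.598e+00  a ← 16.001388 − (+3.756e-01/-3.598e+00) = 16.105760
iter 3: u=1.602750  f(a)=+4.226e-03  f'(a)=-3.518e+00  a ← 16.105760 − (+4.226e-03/-3.518e+00) = 16.106961
iter 4: u=1.602630  f(a)=+5.483e-07  f'(a)=-3.517e+00  a ← 16.106961 − (+5.483e-07/-3.517e+00) = 16.106961
iter 5: u=1.602630  f(a)=+0.000e+00  f'(a)=-3.517e+00  a ← 16.106961 − (+0.000e+00/-3.517e+00) = 16.106961
converged: |Δa| < 1e-12 after 5 iterations
sag = a·(cosh(S/(2a)) − 1) = 16.106961·(cosh(1.602630) − 1) = 25.508937
T_max/T_min = cosh(S/(2a)) = 2.583721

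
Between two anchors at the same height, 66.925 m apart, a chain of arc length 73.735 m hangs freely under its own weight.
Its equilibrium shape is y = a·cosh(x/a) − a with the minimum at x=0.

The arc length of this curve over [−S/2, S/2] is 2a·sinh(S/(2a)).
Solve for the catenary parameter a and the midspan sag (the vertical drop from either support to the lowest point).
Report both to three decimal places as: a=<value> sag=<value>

seed: a₀ = √(S³/(24(L−S))) = √(66.925³/(24·6.810)) = 42.825594
iter 1: u=0.781367  f(a)=+2.109e-01  f'(a)=-3.379e-01  a ← 42.825594 − (+2.109e-01/-3.379e-01) = 43.449883
iter 2: u=0.770140  f(a)=+4.701e-03  f'(a)=-3.230e-01  a ← 43.449883 − (+4.701e-03/-3.230e-01) = 43.464439
iter 3: u=0.769882  f(a)=+2.453e-06  f'(a)=-3.226e-01  a ← 43.464439 − (+2.453e-06/-3.226e-01) = 43.464446
iter 4: u=0.769882  f(a)=+6.821e-13  f'(a)=-3.226e-01  a ← 43.464446 − (+6.821e-13/-3.226e-01) = 43.464446
converged: |Δa| < 1e-12 after 4 iterations
sag = a·(cosh(S/(2a)) − 1) = 43.464446·(cosh(0.769882) − 1) = 13.530033
T_max/T_min = cosh(S/(2a)) = 1.311290

a=43.464 sag=13.530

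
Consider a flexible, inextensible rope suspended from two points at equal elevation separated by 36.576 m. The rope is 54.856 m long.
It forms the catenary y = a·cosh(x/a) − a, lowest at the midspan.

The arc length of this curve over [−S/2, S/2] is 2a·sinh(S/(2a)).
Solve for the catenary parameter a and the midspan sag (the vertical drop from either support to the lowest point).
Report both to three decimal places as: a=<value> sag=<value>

a=11.276 sag=18.379

seed: a₀ = √(S³/(24(L−S))) = √(36.576³/(24·18.280)) = 10.560892
iter 1: u=1.731672  f(a)=+2.945e+00  f'(a)=-4.617e+00  a ← 10.560892 − (+2.945e+00/-4.617e+00) = 11.198655
iter 2: u=1.633053  f(a)=+2.879e-01  f'(a)=-3.755e+00  a ← 11.198655 − (+2.879e-01/-3.755e+00) = 11.275309
iter 3: u=1.621951  f(a)=+3.408e-03  f'(a)=-3.667e+00  a ← 11.275309 − (+3.408e-03/-3.667e+00) = 11.276239
iter 4: u=1.621817  f(a)=+4.903e-07  f'(a)=-3.666e+00  a ← 11.276239 − (+4.903e-07/-3.666e+00) = 11.276239
iter 5: u=1.621817  f(a)=+2.842e-14  f'(a)=-3.666e+00  a ← 11.276239 − (+2.842e-14/-3.666e+00) = 11.276239
converged: |Δa| < 1e-12 after 5 iterations
sag = a·(cosh(S/(2a)) − 1) = 11.276239·(cosh(1.621817) − 1) = 18.379262
T_max/T_min = cosh(S/(2a)) = 2.629911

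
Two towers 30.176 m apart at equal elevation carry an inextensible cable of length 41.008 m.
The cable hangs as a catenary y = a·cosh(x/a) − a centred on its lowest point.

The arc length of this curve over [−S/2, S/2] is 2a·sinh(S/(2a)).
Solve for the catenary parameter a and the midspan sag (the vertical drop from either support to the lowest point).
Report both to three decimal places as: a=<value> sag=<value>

a=10.794 sag=12.377

seed: a₀ = √(S³/(24(L−S))) = √(30.176³/(24·10.832)) = 10.280934
iter 1: u=1.467571  f(a)=+1.228e+00  f'(a)=-2.597e+00  a ← 10.280934 − (+1.228e+00/-2.597e+00) = 10.753764
iter 2: u=1.403044  f(a)=+8.981e-02  f'(a)=-2.230e+00  a ← 10.753764 − (+8.981e-02/-2.230e+00) = 10.794033
iter 3: u=1.397809  f(a)=+5.640e-04  f'(a)=-2.202e+00  a ← 10.794033 − (+5.640e-04/-2.202e+00) = 10.794289
iter 4: u=1.397776  f(a)=+2.255e-08  f'(a)=-2.202e+00  a ← 10.794289 − (+2.255e-08/-2.202e+00) = 10.794289
iter 5: u=1.397776  f(a)=-7.105e-15  f'(a)=-2.202e+00  a ← 10.794289 − (-7.105e-15/-2.202e+00) = 10.794289
converged: |Δa| < 1e-12 after 5 iterations
sag = a·(cosh(S/(2a)) − 1) = 10.794289·(cosh(1.397776) − 1) = 12.377476
T_max/T_min = cosh(S/(2a)) = 2.146669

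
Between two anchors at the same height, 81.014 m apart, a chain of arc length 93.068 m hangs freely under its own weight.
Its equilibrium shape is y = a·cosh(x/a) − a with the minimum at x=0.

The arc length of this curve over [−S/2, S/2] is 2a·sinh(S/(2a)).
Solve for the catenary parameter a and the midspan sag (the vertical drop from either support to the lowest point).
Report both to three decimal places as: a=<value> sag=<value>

a=43.797 sag=20.106

seed: a₀ = √(S³/(24(L−S))) = √(81.014³/(24·12.054)) = 42.871522
iter 1: u=0.944846  f(a)=+5.496e-01  f'(a)=-6.142e-01  a ← 42.871522 − (+5.496e-01/-6.142e-01) = 43.766453
iter 2: u=0.925526  f(a)=+1.768e-02  f'(a)=-5.752e-01  a ← 43.766453 − (+1.768e-02/-5.752e-01) = 43.797192
iter 3: u=0.924877  f(a)=+1.965e-05  f'(a)=-5.739e-01  a ← 43.797192 − (+1.965e-05/-5.739e-01) = 43.797226
iter 4: u=0.924876  f(a)=+2.433e-11  f'(a)=-5.739e-01  a ← 43.797226 − (+2.433e-11/-5.739e-01) = 43.797226
converged: |Δa| < 1e-12 after 4 iterations
sag = a·(cosh(S/(2a)) − 1) = 43.797226·(cosh(0.924876) − 1) = 20.105905
T_max/T_min = cosh(S/(2a)) = 1.459068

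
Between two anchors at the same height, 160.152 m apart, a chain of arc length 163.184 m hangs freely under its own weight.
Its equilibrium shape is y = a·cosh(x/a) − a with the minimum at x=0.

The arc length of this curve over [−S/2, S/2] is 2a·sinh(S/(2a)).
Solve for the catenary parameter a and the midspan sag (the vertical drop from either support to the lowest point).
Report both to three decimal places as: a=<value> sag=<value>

a=238.262 sag=13.583

seed: a₀ = √(S³/(24(L−S))) = √(160.152³/(24·3.032)) = 237.590095
iter 1: u=0.337034  f(a)=+1.727e-02  f'(a)=-2.581e-02  a ← 237.590095 − (+1.727e-02/-2.581e-02) = 238.259002
iter 2: u=0.336088  f(a)=+7.319e-05  f'(a)=-2.560e-02  a ← 238.259002 − (+7.319e-05/-2.560e-02) = 238.261862
iter 3: u=0.336084  f(a)=+1.328e-09  f'(a)=-2.559e-02  a ← 238.261862 − (+1.328e-09/-2.559e-02) = 238.261862
iter 4: u=0.336084  f(a)=+0.000e+00  f'(a)=-2.559e-02  a ← 238.261862 − (+0.000e+00/-2.559e-02) = 238.261862
converged: |Δa| < 1e-12 after 4 iterations
sag = a·(cosh(S/(2a)) − 1) = 238.261862·(cosh(0.336084) − 1) = 13.583268
T_max/T_min = cosh(S/(2a)) = 1.057010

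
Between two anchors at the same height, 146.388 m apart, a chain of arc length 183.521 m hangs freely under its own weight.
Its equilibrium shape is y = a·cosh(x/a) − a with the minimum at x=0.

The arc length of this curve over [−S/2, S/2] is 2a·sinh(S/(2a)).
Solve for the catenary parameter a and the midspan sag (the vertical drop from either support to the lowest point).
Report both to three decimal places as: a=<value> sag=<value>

a=61.467 sag=48.978

seed: a₀ = √(S³/(24(L−S))) = √(146.388³/(24·37.133)) = 59.329758
iter 1: u=1.233681  f(a)=+2.930e+00  f'(a)=-1.453e+00  a ← 59.329758 − (+2.930e+00/-1.453e+00) = 61.346640
iter 2: u=1.193122  f(a)=+1.561e-01  f'(a)=-1.302e+00  a ← 61.346640 − (+1.561e-01/-1.302e+00) = 61.466508
iter 3: u=1.190795  f(a)=+4.977e-04  f'(a)=-1.294e+00  a ← 61.466508 − (+4.977e-04/-1.294e+00) = 61.466892
iter 4: u=1.190787  f(a)=+5.098e-09  f'(a)=-1.294e+00  a ← 61.466892 − (+5.098e-09/-1.294e+00) = 61.466892
iter 5: u=1.190787  f(a)=+2.842e-14  f'(a)=-1.294e+00  a ← 61.466892 − (+2.842e-14/-1.294e+00) = 61.466892
converged: |Δa| < 1e-12 after 5 iterations
sag = a·(cosh(S/(2a)) − 1) = 61.466892·(cosh(1.190787) − 1) = 48.978425
T_max/T_min = cosh(S/(2a)) = 1.796826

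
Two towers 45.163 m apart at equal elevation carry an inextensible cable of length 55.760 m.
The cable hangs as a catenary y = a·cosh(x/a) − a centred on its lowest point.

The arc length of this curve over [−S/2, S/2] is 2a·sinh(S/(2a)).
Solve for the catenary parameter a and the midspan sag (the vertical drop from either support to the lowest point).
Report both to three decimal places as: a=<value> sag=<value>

seed: a₀ = √(S³/(24(L−S))) = √(45.163³/(24·10.597)) = 19.031678
iter 1: u=1.186522  f(a)=+7.714e-01  f'(a)=-1.278e+00  a ← 19.031678 − (+7.714e-01/-1.278e+00) = 19.635079
iter 2: u=1.150059  f(a)=+3.821e-02  f'(a)=-1.155e+00  a ← 19.635079 − (+3.821e-02/-1.155e+00) = 19.668168
iter 3: u=1.148124  f(a)=+1.045e-04  f'(a)=-1.148e+00  a ← 19.668168 − (+1.045e-04/-1.148e+00) = 19.668259
iter 4: u=1.148119  f(a)=+7.872e-10  f'(a)=-1.148e+00  a ← 19.668259 − (+7.872e-10/-1.148e+00) = 19.668259
iter 5: u=1.148119  f(a)=-7.105e-15  f'(a)=-1.148e+00  a ← 19.668259 − (-7.105e-15/-1.148e+00) = 19.668259
converged: |Δa| < 1e-12 after 5 iterations
sag = a·(cosh(S/(2a)) − 1) = 19.668259·(cosh(1.148119) − 1) = 14.451161
T_max/T_min = cosh(S/(2a)) = 1.734745

a=19.668 sag=14.451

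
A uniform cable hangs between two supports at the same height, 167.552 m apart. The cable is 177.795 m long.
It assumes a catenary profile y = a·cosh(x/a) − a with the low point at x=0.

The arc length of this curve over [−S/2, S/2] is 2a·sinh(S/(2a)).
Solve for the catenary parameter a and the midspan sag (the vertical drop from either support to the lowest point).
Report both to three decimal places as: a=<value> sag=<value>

a=139.577 sag=25.906

seed: a₀ = √(S³/(24(L−S))) = √(167.552³/(24·10.243)) = 138.326445
iter 1: u=0.605640  f(a)=+1.895e-01  f'(a)=-1.536e-01  a ← 138.326445 − (+1.895e-01/-1.536e-01) = 139.560182
iter 2: u=0.600286  f(a)=+2.565e-03  f'(a)=-1.495e-01  a ← 139.560182 − (+2.565e-03/-1.495e-01) = 139.577344
iter 3: u=0.600212  f(a)=+4.844e-07  f'(a)=-1.494e-01  a ← 139.577344 − (+4.844e-07/-1.494e-01) = 139.577347
iter 4: u=0.600212  f(a)=+0.000e+00  f'(a)=-1.494e-01  a ← 139.577347 − (+0.000e+00/-1.494e-01) = 139.577347
converged: |Δa| < 1e-12 after 4 iterations
sag = a·(cosh(S/(2a)) − 1) = 139.577347·(cosh(0.600212) − 1) = 25.905587
T_max/T_min = cosh(S/(2a)) = 1.185600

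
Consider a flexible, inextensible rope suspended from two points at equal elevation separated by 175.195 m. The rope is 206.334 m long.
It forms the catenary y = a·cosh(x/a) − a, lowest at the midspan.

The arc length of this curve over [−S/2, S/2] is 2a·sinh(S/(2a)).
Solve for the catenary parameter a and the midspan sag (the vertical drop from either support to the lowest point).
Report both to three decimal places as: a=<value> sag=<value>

a=87.000 sag=47.954

seed: a₀ = √(S³/(24(L−S))) = √(175.195³/(24·31.139)) = 84.825145
iter 1: u=1.032683  f(a)=+1.703e+00  f'(a)=-8.155e-01  a ← 84.825145 − (+1.703e+00/-8.155e-01) = 86.913569
iter 2: u=1.007869  f(a)=+6.493e-02  f'(a)=-7.544e-01  a ← 86.913569 − (+6.493e-02/-7.544e-01) = 86.999632
iter 3: u=1.006872  f(a)=+1.026e-04  f'(a)=-7.520e-01  a ← 86.999632 − (+1.026e-04/-7.520e-01) = 86.999769
iter 4: u=1.006870  f(a)=+2.575e-10  f'(a)=-7.520e-01  a ← 86.999769 − (+2.575e-10/-7.520e-01) = 86.999769
iter 5: u=1.006870  f(a)=-2.842e-14  f'(a)=-7.520e-01  a ← 86.999769 − (-2.842e-14/-7.520e-01) = 86.999769
converged: |Δa| < 1e-12 after 5 iterations
sag = a·(cosh(S/(2a)) − 1) = 86.999769·(cosh(1.006870) − 1) = 47.953518
T_max/T_min = cosh(S/(2a)) = 1.551191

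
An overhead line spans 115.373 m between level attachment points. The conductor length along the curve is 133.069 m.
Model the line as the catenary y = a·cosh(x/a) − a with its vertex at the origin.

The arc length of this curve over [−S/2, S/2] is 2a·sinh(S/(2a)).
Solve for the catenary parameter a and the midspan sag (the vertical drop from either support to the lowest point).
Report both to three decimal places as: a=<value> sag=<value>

seed: a₀ = √(S³/(24(L−S))) = √(115.373³/(24·17.696)) = 60.133032
iter 1: u=0.959315  f(a)=+8.323e-01  f'(a)=-6.445e-01  a ← 60.133032 − (+8.323e-01/-6.445e-01) = 61.424408
iter 2: u=0.939146  f(a)=+2.757e-02  f'(a)=-6.025e-01  a ← 61.424408 − (+2.757e-02/-6.025e-01) = 61.470165
iter 3: u=0.938447  f(a)=+3.254e-05  f'(a)=-6.011e-01  a ← 61.470165 − (+3.254e-05/-6.011e-01) = 61.470219
iter 4: u=0.938446  f(a)=+4.545e-11  f'(a)=-6.011e-01  a ← 61.470219 − (+4.545e-11/-6.011e-01) = 61.470219
iter 5: u=0.938446  f(a)=-2.842e-14  f'(a)=-6.011e-01  a ← 61.470219 − (-2.842e-14/-6.011e-01) = 61.470219
converged: |Δa| < 1e-12 after 5 iterations
sag = a·(cosh(S/(2a)) − 1) = 61.470219·(cosh(0.938446) − 1) = 29.113596
T_max/T_min = cosh(S/(2a)) = 1.473621

a=61.470 sag=29.114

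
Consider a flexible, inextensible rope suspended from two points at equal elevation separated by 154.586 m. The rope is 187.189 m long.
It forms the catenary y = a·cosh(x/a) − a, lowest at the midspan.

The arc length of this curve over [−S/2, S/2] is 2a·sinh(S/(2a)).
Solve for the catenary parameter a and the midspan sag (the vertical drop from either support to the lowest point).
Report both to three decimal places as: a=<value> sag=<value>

a=70.786 sag=46.562

seed: a₀ = √(S³/(24(L−S))) = √(154.586³/(24·32.603)) = 68.710141
iter 1: u=1.124914  f(a)=+2.126e+00  f'(a)=-1.075e+00  a ← 68.710141 − (+2.126e+00/-1.075e+00) = 70.688558
iter 2: u=1.093430  f(a)=+9.529e-02  f'(a)=-9.803e-01  a ← 70.688558 − (+9.529e-02/-9.803e-01) = 70.785760
iter 3: u=1.091929  f(a)=+2.113e-04  f'(a)=-9.759e-01  a ← 70.785760 − (+2.113e-04/-9.759e-01) = 70.785977
iter 4: u=1.091925  f(a)=+1.044e-09  f'(a)=-9.759e-01  a ← 70.785977 − (+1.044e-09/-9.759e-01) = 70.785977
iter 5: u=1.091925  f(a)=-5.684e-14  f'(a)=-9.759e-01  a ← 70.785977 − (-5.684e-14/-9.759e-01) = 70.785977
converged: |Δa| < 1e-12 after 5 iterations
sag = a·(cosh(S/(2a)) − 1) = 70.785977·(cosh(1.091925) − 1) = 46.562159
T_max/T_min = cosh(S/(2a)) = 1.657788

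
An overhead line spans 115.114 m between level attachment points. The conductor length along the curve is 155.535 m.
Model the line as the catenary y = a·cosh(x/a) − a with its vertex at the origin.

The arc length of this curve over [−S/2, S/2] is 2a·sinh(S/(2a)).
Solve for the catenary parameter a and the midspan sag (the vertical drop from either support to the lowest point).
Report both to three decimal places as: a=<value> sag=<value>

seed: a₀ = √(S³/(24(L−S))) = √(115.114³/(24·40.421)) = 39.653641
iter 1: u=1.451493  f(a)=+4.478e+00  f'(a)=-2.502e+00  a ← 39.653641 − (+4.478e+00/-2.502e+00) = 41.443520
iter 2: u=1.388806  f(a)=+3.210e-01  f'(a)=-2.155e+00  a ← 41.443520 − (+3.210e-01/-2.155e+00) = 41.592505
iter 3: u=1.383831  f(a)=+1.932e-03  f'(a)=-2.129e+00  a ← 41.592505 − (+1.932e-03/-2.129e+00) = 41.593413
iter 4: u=1.383801  f(a)=+7.088e-08  f'(a)=-2.129e+00  a ← 41.593413 − (+7.088e-08/-2.129e+00) = 41.593413
iter 5: u=1.383801  f(a)=+2.842e-14  f'(a)=-2.129e+00  a ← 41.593413 − (+2.842e-14/-2.129e+00) = 41.593413
converged: |Δa| < 1e-12 after 5 iterations
sag = a·(cosh(S/(2a)) − 1) = 41.593413·(cosh(1.383801) − 1) = 46.598401
T_max/T_min = cosh(S/(2a)) = 2.120331

a=41.593 sag=46.598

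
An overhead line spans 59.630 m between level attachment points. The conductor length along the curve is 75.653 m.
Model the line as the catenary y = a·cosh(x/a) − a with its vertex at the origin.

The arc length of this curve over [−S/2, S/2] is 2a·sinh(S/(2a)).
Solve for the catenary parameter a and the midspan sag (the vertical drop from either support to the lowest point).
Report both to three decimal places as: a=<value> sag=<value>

seed: a₀ = √(S³/(24(L−S))) = √(59.630³/(24·16.023)) = 23.481167
iter 1: u=1.269741  f(a)=+1.342e+00  f'(a)=-1.598e+00  a ← 23.481167 − (+1.342e+00/-1.598e+00) = 24.321274
iter 2: u=1.225881  f(a)=+7.540e-02  f'(a)=-1.423e+00  a ← 24.321274 − (+7.540e-02/-1.423e+00) = 24.374268
iter 3: u=1.223216  f(a)=+2.693e-04  f'(a)=-1.413e+00  a ← 24.374268 − (+2.693e-04/-1.413e+00) = 24.374458
iter 4: u=1.223207  f(a)=+3.461e-09  f'(a)=-1.413e+00  a ← 24.374458 − (+3.461e-09/-1.413e+00) = 24.374458
iter 5: u=1.223207  f(a)=-1.421e-14  f'(a)=-1.413e+00  a ← 24.374458 − (-1.421e-14/-1.413e+00) = 24.374458
converged: |Δa| < 1e-12 after 5 iterations
sag = a·(cosh(S/(2a)) − 1) = 24.374458·(cosh(1.223207) − 1) = 20.625079
T_max/T_min = cosh(S/(2a)) = 1.846176

a=24.374 sag=20.625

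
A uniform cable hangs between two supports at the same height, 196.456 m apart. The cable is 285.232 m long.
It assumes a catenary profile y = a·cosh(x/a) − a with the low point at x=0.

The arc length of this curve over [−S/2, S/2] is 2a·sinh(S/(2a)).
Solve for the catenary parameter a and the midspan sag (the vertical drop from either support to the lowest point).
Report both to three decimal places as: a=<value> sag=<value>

seed: a₀ = √(S³/(24(L−S))) = √(196.456³/(24·88.776)) = 59.654682
iter 1: u=1.646610  f(a)=+1.284e+01  f'(a)=-3.865e+00  a ← 59.654682 − (+1.284e+01/-3.865e+00) = 62.976879
iter 2: u=1.559747  f(a)=+1.151e+00  f'(a)=-3.201e+00  a ← 62.976879 − (+1.151e+00/-3.201e+00) = 63.336395
iter 3: u=1.550893  f(a)=+1.125e-02  f'(a)=-3.139e+00  a ← 63.336395 − (+1.125e-02/-3.139e+00) = 63.339979
iter 4: u=1.550806  f(a)=+1.099e-06  f'(a)=-3.138e+00  a ← 63.339979 − (+1.099e-06/-3.138e+00) = 63.339980
iter 5: u=1.550806  f(a)=+5.684e-14  f'(a)=-3.138e+00  a ← 63.339980 − (+5.684e-14/-3.138e+00) = 63.339980
converged: |Δa| < 1e-12 after 5 iterations
sag = a·(cosh(S/(2a)) − 1) = 63.339980·(cosh(1.550806) − 1) = 92.708976
T_max/T_min = cosh(S/(2a)) = 2.463672

a=63.340 sag=92.709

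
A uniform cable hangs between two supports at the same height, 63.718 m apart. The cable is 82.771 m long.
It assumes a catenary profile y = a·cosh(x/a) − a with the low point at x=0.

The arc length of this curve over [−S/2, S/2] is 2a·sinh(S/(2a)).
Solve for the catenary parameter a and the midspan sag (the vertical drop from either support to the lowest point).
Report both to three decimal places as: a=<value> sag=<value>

a=24.786 sag=23.454

seed: a₀ = √(S³/(24(L−S))) = √(63.718³/(24·19.053)) = 23.785150
iter 1: u=1.339449  f(a)=+1.784e+00  f'(a)=-1.909e+00  a ← 23.785150 − (+1.784e+00/-1.909e+00) = 24.719899
iter 2: u=1.288800  f(a)=+1.106e-01  f'(a)=-1.679e+00  a ← 24.719899 − (+1.106e-01/-1.679e+00) = 24.785760
iter 3: u=1.285375  f(a)=+4.867e-04  f'(a)=-1.664e+00  a ← 24.785760 − (+4.867e-04/-1.664e+00) = 24.786052
iter 4: u=1.285360  f(a)=+9.521e-09  f'(a)=-1.664e+00  a ← 24.786052 − (+9.521e-09/-1.664e+00) = 24.786052
iter 5: u=1.285360  f(a)=+0.000e+00  f'(a)=-1.664e+00  a ← 24.786052 − (+0.000e+00/-1.664e+00) = 24.786052
converged: |Δa| < 1e-12 after 5 iterations
sag = a·(cosh(S/(2a)) − 1) = 24.786052·(cosh(1.285360) − 1) = 23.454055
T_max/T_min = cosh(S/(2a)) = 1.946260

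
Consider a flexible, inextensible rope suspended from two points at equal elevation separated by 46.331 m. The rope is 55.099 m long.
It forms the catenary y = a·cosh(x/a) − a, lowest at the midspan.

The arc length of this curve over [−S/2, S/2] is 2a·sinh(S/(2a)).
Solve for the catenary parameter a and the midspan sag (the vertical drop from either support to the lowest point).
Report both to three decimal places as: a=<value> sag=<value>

seed: a₀ = √(S³/(24(L−S))) = √(46.331³/(24·8.768)) = 21.739604
iter 1: u=1.065590  f(a)=+5.115e-01  f'(a)=-9.020e-01  a ← 21.739604 − (+5.115e-01/-9.020e-01) = 22.306626
iter 2: u=1.038503  f(a)=+2.069e-02  f'(a)=-8.304e-01  a ← 22.306626 − (+2.069e-02/-8.304e-01) = 22.331547
iter 3: u=1.037344  f(a)=+3.704e-05  f'(a)=-8.274e-01  a ← 22.331547 − (+3.704e-05/-8.274e-01) = 22.331592
iter 4: u=1.037342  f(a)=+1.191e-10  f'(a)=-8.274e-01  a ← 22.331592 − (+1.191e-10/-8.274e-01) = 22.331592
iter 5: u=1.037342  f(a)=+0.000e+00  f'(a)=-8.274e-01  a ← 22.331592 − (+0.000e+00/-8.274e-01) = 22.331592
converged: |Δa| < 1e-12 after 5 iterations
sag = a·(cosh(S/(2a)) − 1) = 22.331592·(cosh(1.037342) − 1) = 13.132121
T_max/T_min = cosh(S/(2a)) = 1.588051

a=22.332 sag=13.132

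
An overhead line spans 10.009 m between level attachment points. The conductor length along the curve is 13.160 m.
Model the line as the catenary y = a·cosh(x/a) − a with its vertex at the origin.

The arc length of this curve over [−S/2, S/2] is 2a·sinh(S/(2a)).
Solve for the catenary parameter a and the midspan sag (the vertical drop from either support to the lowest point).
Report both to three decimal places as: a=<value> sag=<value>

a=3.802 sag=3.797

seed: a₀ = √(S³/(24(L−S))) = √(10.009³/(24·3.151)) = 3.641298
iter 1: u=1.374373  f(a)=+3.113e-01  f'(a)=-2.080e+00  a ← 3.641298 − (+3.113e-01/-2.080e+00) = 3.790947
iter 2: u=1.320119  f(a)=+2.022e-02  f'(a)=-1.818e+00  a ← 3.790947 − (+2.022e-02/-1.818e+00) = 3.802068
iter 3: u=1.316257  f(a)=+9.841e-05  f'(a)=-1.801e+00  a ← 3.802068 − (+9.841e-05/-1.801e+00) = 3.802123
iter 4: u=1.316238  f(a)=+2.356e-09  f'(a)=-1.800e+00  a ← 3.802123 − (+2.356e-09/-1.800e+00) = 3.802123
iter 5: u=1.316238  f(a)=+3.553e-15  f'(a)=-1.800e+00  a ← 3.802123 − (+3.553e-15/-1.800e+00) = 3.802123
converged: |Δa| < 1e-12 after 5 iterations
sag = a·(cosh(S/(2a)) − 1) = 3.802123·(cosh(1.316238) − 1) = 3.797386
T_max/T_min = cosh(S/(2a)) = 1.998754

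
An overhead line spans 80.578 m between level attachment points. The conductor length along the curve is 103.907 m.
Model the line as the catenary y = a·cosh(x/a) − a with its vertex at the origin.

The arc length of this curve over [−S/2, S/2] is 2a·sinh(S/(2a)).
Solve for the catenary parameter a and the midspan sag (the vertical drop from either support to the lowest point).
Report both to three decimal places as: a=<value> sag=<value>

a=31.816 sag=29.105

seed: a₀ = √(S³/(24(L−S))) = √(80.578³/(24·23.329)) = 30.568283
iter 1: u=1.318000  f(a)=+2.112e+00  f'(a)=-1.808e+00  a ← 30.568283 − (+2.112e+00/-1.808e+00) = 31.736180
iter 2: u=1.269497  f(a)=+1.271e-01  f'(a)=-1.597e+00  a ← 31.736180 − (+1.271e-01/-1.597e+00) = 31.815762
iter 3: u=1.266322  f(a)=+5.252e-04  f'(a)=-1.584e+00  a ← 31.815762 − (+5.252e-04/-1.584e+00) = 31.816094
iter 4: u=1.266309  f(a)=+9.051e-09  f'(a)=-1.584e+00  a ← 31.816094 − (+9.051e-09/-1.584e+00) = 31.816094
iter 5: u=1.266309  f(a)=-1.421e-14  f'(a)=-1.584e+00  a ← 31.816094 − (-1.421e-14/-1.584e+00) = 31.816094
converged: |Δa| < 1e-12 after 5 iterations
sag = a·(cosh(S/(2a)) − 1) = 31.816094·(cosh(1.266309) − 1) = 29.105413
T_max/T_min = cosh(S/(2a)) = 1.914802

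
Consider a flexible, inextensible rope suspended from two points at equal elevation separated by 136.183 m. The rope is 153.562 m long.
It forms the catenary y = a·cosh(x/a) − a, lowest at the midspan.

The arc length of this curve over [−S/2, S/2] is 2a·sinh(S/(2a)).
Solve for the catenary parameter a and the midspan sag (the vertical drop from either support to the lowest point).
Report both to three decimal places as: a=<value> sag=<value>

a=79.263 sag=31.091

seed: a₀ = √(S³/(24(L−S))) = √(136.183³/(24·17.379)) = 77.815540
iter 1: u=0.875037  f(a)=+6.776e-01  f'(a)=-4.818e-01  a ← 77.815540 − (+6.776e-01/-4.818e-01) = 79.221882
iter 2: u=0.859504  f(a)=+1.881e-02  f'(a)=-4.554e-01  a ← 79.221882 − (+1.881e-02/-4.554e-01) = 79.263176
iter 3: u=0.859056  f(a)=+1.540e-05  f'(a)=-4.547e-01  a ← 79.263176 − (+1.540e-05/-4.547e-01) = 79.263210
iter 4: u=0.859056  f(a)=+1.032e-11  f'(a)=-4.547e-01  a ← 79.263210 − (+1.032e-11/-4.547e-01) = 79.263210
converged: |Δa| < 1e-12 after 4 iterations
sag = a·(cosh(S/(2a)) − 1) = 79.263210·(cosh(0.859056) − 1) = 31.090668
T_max/T_min = cosh(S/(2a)) = 1.392246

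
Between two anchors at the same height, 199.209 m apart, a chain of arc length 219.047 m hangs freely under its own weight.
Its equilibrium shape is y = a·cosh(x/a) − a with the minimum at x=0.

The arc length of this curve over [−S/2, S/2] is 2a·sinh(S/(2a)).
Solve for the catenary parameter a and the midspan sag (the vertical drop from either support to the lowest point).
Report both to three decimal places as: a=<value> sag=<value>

a=130.739 sag=39.813

seed: a₀ = √(S³/(24(L−S))) = √(199.209³/(24·19.838)) = 128.857253
iter 1: u=0.772983  f(a)=+6.012e-01  f'(a)=-3.267e-01  a ← 128.857253 − (+6.012e-01/-3.267e-01) = 130.697361
iter 2: u=0.762100  f(a)=+1.312e-02  f'(a)=-3.126e-01  a ← 130.697361 − (+1.312e-02/-3.126e-01) = 130.739332
iter 3: u=0.761856  f(a)=+6.557e-06  f'(a)=-3.123e-01  a ← 130.739332 − (+6.557e-06/-3.123e-01) = 130.739353
iter 4: u=0.761856  f(a)=+1.648e-12  f'(a)=-3.123e-01  a ← 130.739353 − (+1.648e-12/-3.123e-01) = 130.739353
converged: |Δa| < 1e-12 after 4 iterations
sag = a·(cosh(S/(2a)) − 1) = 130.739353·(cosh(0.761856) − 1) = 39.813206
T_max/T_min = cosh(S/(2a)) = 1.304524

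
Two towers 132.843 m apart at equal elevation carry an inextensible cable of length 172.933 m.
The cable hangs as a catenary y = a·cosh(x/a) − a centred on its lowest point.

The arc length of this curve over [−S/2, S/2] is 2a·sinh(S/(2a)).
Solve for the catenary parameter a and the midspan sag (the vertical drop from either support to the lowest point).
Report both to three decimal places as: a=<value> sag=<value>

seed: a₀ = √(S³/(24(L−S))) = √(132.843³/(24·40.090)) = 49.361047
iter 1: u=1.345626  f(a)=+3.790e+00  f'(a)=-1.938e+00  a ← 49.361047 − (+3.790e+00/-1.938e+00) = 51.316540
iter 2: u=1.294349  f(a)=+2.369e-01  f'(a)=-1.703e+00  a ← 51.316540 − (+2.369e-01/-1.703e+00) = 51.455641
iter 3: u=1.290850  f(a)=+1.062e-03  f'(a)=-1.688e+00  a ← 51.455641 − (+1.062e-03/-1.688e+00) = 51.456270
iter 4: u=1.290834  f(a)=+2.153e-08  f'(a)=-1.687e+00  a ← 51.456270 − (+2.153e-08/-1.687e+00) = 51.456270
iter 5: u=1.290834  f(a)=+2.842e-14  f'(a)=-1.687e+00  a ← 51.456270 − (+2.842e-14/-1.687e+00) = 51.456270
converged: |Δa| < 1e-12 after 5 iterations
sag = a·(cosh(S/(2a)) − 1) = 51.456270·(cosh(1.290834) − 1) = 49.162830
T_max/T_min = cosh(S/(2a)) = 1.955429

a=51.456 sag=49.163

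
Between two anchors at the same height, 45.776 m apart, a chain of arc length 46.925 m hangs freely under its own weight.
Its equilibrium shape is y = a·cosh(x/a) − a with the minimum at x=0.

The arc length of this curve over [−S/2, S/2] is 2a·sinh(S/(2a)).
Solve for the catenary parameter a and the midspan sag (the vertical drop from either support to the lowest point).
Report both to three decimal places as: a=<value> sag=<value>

seed: a₀ = √(S³/(24(L−S))) = √(45.776³/(24·1.149)) = 58.978147
iter 1: u=0.388076  f(a)=+8.683e-03  f'(a)=-3.955e-02  a ← 58.978147 − (+8.683e-03/-3.955e-02) = 59.197678
iter 2: u=0.386637  f(a)=+4.872e-05  f'(a)=-3.911e-02  a ← 59.197678 − (+4.872e-05/-3.911e-02) = 59.198924
iter 3: u=0.386629  f(a)=+1.553e-09  f'(a)=-3.911e-02  a ← 59.198924 − (+1.553e-09/-3.911e-02) = 59.198924
iter 4: u=0.386629  f(a)=-7.105e-15  f'(a)=-3.911e-02  a ← 59.198924 − (-7.105e-15/-3.911e-02) = 59.198924
converged: |Δa| < 1e-12 after 4 iterations
sag = a·(cosh(S/(2a)) − 1) = 59.198924·(cosh(0.386629) − 1) = 4.479970
T_max/T_min = cosh(S/(2a)) = 1.075677

a=59.199 sag=4.480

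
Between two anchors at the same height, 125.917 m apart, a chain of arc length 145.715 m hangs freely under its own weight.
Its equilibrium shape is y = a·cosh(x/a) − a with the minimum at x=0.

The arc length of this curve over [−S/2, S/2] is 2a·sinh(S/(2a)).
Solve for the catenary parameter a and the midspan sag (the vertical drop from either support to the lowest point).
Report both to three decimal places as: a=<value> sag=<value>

a=66.297 sag=32.210

seed: a₀ = √(S³/(24(L−S))) = √(125.917³/(24·19.798)) = 64.820186
iter 1: u=0.971279  f(a)=+9.551e-01  f'(a)=-6.705e-01  a ← 64.820186 − (+9.551e-01/-6.705e-01) = 66.244737
iter 2: u=0.950392  f(a)=+3.239e-02  f'(a)=-6.257e-01  a ← 66.244737 − (+3.239e-02/-6.257e-01) = 66.296510
iter 3: u=0.949650  f(a)=+4.016e-05  f'(a)=-6.241e-01  a ← 66.296510 − (+4.016e-05/-6.241e-01) = 66.296575
iter 4: u=0.949649  f(a)=+6.190e-11  f'(a)=-6.241e-01  a ← 66.296575 − (+6.190e-11/-6.241e-01) = 66.296575
iter 5: u=0.949649  f(a)=+0.000e+00  f'(a)=-6.241e-01  a ← 66.296575 − (+0.000e+00/-6.241e-01) = 66.296575
converged: |Δa| < 1e-12 after 5 iterations
sag = a·(cosh(S/(2a)) − 1) = 66.296575·(cosh(0.949649) − 1) = 32.209522
T_max/T_min = cosh(S/(2a)) = 1.485840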